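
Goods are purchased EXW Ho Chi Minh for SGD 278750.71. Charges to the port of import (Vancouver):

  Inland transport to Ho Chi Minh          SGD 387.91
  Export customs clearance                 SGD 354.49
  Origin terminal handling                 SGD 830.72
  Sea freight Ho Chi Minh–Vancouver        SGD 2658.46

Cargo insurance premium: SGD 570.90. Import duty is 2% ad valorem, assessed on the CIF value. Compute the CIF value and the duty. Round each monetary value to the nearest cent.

CIF = EXW price + pre-shipment costs + freight + insurance
CIF = 278750.71 + 387.91 + 354.49 + 830.72 + 2658.46 + 570.90 = 283553.19
Import duty = 283553.19 × 2% = 5671.06

CIF value: SGD 283553.19; import duty: SGD 5671.06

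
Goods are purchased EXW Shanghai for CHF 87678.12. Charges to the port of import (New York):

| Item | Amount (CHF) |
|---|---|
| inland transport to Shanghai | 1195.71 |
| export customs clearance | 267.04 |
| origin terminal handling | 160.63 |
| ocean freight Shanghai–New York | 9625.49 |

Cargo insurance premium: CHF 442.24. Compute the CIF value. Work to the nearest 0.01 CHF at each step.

CIF = EXW price + pre-shipment costs + freight + insurance
CIF = 87678.12 + 1195.71 + 267.04 + 160.63 + 9625.49 + 442.24 = 99369.23

CIF value: CHF 99369.23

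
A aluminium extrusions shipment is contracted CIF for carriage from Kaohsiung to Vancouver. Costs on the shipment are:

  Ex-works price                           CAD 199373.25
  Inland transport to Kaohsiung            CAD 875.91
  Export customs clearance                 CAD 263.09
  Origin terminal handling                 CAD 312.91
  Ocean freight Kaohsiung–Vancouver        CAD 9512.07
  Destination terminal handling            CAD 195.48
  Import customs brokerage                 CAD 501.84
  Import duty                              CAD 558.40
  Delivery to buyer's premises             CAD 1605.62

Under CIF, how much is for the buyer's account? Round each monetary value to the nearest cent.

CIF: the seller pays costs through ocean freight and marine insurance to the destination port.
Seller's account: goods 199373.25 + inland to port 875.91 + export clearance 263.09 + origin terminal 312.91 + freight 9512.07 = 210337.23
Buyer's account: destination terminal 195.48 + brokerage 501.84 + duty 558.40 + delivery 1605.62 = 2861.34

Buyer's account: CAD 2861.34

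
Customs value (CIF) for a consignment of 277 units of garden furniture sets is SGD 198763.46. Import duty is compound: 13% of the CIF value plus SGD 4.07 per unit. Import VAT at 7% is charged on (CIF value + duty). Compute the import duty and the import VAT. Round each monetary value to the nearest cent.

Ad valorem component: 198763.46 × 13% = 25839.25
Specific component: 277 × 4.07 = 1127.39
Import duty = 25839.25 + 1127.39 = 26966.64
VAT base = CIF + duty = 198763.46 + 26966.64 = 225730.10
Import VAT = 225730.10 × 7% = 15801.11

Import duty: SGD 26966.64; import VAT: SGD 15801.11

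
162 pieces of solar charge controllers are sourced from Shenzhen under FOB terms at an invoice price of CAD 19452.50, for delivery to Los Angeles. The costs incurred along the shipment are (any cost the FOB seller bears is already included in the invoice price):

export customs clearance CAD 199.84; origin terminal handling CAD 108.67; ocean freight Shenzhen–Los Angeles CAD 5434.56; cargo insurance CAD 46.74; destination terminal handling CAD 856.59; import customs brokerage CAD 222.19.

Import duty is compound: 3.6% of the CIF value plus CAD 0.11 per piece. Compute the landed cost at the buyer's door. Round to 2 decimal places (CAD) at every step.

Total landed cost: CAD 26928.02

FOB: the seller bears costs until goods are on board at the origin port; the buyer bears freight, insurance and all costs thereafter.
Already in the invoice (seller's account under FOB): export clearance, origin terminal — exclude.
CIF value = FOB price + freight + insurance = 19452.50 + 5434.56 + 46.74 = 24933.80
Ad valorem component: 24933.80 × 3.6% = 897.62
Specific component: 162 × 0.11 = 17.82
Import duty = 897.62 + 17.82 = 915.44
Buyer bears: freight 5434.56 + insurance 46.74 + destination terminal 856.59 + brokerage 222.19 + duty 915.44 = 7475.52
Landed cost = invoice 19452.50 + 7475.52 = 26928.02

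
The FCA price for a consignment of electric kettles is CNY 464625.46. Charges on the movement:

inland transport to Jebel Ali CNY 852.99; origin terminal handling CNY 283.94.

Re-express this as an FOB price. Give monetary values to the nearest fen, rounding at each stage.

FOB price: CNY 464909.40

Not relevant to the conversion: inland to port — on the seller under both FCA and FOB; already in the FCA price and stays in the FOB price.
From FCA to FOB, the seller additionally bears: origin terminal.
FOB price = 464625.46 + 283.94 = 464909.40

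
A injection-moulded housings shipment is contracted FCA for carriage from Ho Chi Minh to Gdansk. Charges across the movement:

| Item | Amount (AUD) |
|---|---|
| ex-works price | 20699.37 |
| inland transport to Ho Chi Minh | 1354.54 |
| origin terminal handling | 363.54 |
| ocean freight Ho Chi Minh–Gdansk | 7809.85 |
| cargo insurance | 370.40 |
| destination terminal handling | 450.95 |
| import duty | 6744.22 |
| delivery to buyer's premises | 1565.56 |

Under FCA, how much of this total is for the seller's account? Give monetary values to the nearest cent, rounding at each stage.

FCA: the seller delivers export-cleared goods to the carrier; the buyer bears costs from that point.
Seller's account: goods 20699.37 + inland to port 1354.54 = 22053.91
Buyer's account: origin terminal 363.54 + freight 7809.85 + insurance 370.40 + destination terminal 450.95 + duty 6744.22 + delivery 1565.56 = 17304.52

Seller's account: AUD 22053.91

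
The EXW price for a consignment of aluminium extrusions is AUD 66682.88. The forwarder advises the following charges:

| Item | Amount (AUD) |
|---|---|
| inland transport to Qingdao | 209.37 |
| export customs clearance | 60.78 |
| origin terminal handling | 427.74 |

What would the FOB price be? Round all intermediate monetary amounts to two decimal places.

From EXW to FOB, the seller additionally bears: inland to port, export clearance, origin terminal.
FOB price = 66682.88 + 209.37 + 60.78 + 427.74 = 67380.77

FOB price: AUD 67380.77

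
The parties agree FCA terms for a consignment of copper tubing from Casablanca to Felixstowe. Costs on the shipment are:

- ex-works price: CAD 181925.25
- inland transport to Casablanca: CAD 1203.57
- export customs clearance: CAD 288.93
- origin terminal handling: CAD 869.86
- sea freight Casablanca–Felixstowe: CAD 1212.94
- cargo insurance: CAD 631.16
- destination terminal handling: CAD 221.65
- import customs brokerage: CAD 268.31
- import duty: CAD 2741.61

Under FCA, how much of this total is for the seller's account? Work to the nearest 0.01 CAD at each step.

Seller's account: CAD 183417.75

FCA: the seller delivers export-cleared goods to the carrier; the buyer bears costs from that point.
Seller's account: goods 181925.25 + inland to port 1203.57 + export clearance 288.93 = 183417.75
Buyer's account: origin terminal 869.86 + freight 1212.94 + insurance 631.16 + destination terminal 221.65 + brokerage 268.31 + duty 2741.61 = 5945.53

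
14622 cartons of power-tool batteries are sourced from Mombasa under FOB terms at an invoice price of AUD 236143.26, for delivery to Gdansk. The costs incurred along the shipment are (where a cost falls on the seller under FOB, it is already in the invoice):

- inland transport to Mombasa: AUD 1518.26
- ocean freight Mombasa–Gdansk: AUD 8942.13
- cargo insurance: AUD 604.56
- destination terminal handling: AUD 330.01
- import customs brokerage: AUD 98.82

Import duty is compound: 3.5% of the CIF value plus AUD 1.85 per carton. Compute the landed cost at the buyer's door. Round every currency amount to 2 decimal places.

Total landed cost: AUD 281768.63

FOB: the seller bears costs until goods are on board at the origin port; the buyer bears freight, insurance and all costs thereafter.
Already in the invoice (seller's account under FOB): inland to port — exclude.
CIF value = FOB price + freight + insurance = 236143.26 + 8942.13 + 604.56 = 245689.95
Ad valorem component: 245689.95 × 3.5% = 8599.15
Specific component: 14622 × 1.85 = 27050.70
Import duty = 8599.15 + 27050.70 = 35649.85
Buyer bears: freight 8942.13 + insurance 604.56 + destination terminal 330.01 + brokerage 98.82 + duty 35649.85 = 45625.37
Landed cost = invoice 236143.26 + 45625.37 = 281768.63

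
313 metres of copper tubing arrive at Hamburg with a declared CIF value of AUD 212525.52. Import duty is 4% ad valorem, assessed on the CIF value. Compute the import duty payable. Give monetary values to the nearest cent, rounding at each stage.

Import duty = 212525.52 × 4% = 8501.02

Import duty: AUD 8501.02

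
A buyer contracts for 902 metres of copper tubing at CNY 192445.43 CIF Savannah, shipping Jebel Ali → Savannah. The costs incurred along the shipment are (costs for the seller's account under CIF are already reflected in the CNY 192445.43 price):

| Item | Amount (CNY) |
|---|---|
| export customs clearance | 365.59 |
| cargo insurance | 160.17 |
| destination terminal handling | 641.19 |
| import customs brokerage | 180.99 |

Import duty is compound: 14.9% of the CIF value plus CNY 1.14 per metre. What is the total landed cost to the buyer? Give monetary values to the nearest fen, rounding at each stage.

Total landed cost: CNY 222970.26

CIF: the seller pays costs through ocean freight and marine insurance to the destination port.
Already in the invoice (seller's account under CIF): export clearance, insurance — exclude.
The CIF price already equals the CIF value: 192445.43
Ad valorem component: 192445.43 × 14.9% = 28674.37
Specific component: 902 × 1.14 = 1028.28
Import duty = 28674.37 + 1028.28 = 29702.65
Buyer bears: destination terminal 641.19 + brokerage 180.99 + duty 29702.65 = 30524.83
Landed cost = invoice 192445.43 + 30524.83 = 222970.26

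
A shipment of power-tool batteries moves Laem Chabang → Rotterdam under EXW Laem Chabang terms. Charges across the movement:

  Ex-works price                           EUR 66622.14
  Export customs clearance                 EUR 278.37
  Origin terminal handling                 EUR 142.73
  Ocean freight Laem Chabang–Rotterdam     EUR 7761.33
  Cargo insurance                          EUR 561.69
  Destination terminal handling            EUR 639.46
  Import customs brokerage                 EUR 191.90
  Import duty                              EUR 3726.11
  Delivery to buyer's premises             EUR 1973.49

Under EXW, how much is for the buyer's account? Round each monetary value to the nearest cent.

Buyer's account: EUR 15275.08

EXW: the seller makes goods available at their premises; the buyer bears all onward costs.
Seller's account: goods 66622.14 = 66622.14
Buyer's account: export clearance 278.37 + origin terminal 142.73 + freight 7761.33 + insurance 561.69 + destination terminal 639.46 + brokerage 191.90 + duty 3726.11 + delivery 1973.49 = 15275.08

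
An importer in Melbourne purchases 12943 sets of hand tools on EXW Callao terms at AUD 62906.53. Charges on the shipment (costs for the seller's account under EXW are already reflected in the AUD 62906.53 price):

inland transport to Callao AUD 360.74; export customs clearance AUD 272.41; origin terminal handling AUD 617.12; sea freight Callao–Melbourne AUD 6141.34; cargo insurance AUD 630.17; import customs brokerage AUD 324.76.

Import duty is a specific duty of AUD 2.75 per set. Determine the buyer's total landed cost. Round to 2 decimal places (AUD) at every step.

EXW: the seller makes goods available at their premises; the buyer bears all onward costs.
CIF value = EXW price + inland to port + export clearance + origin terminal + freight + insurance = 62906.53 + 360.74 + 272.41 + 617.12 + 6141.34 + 630.17 = 70928.31
Import duty = 12943 × 2.75 = 35593.25
Buyer bears: inland to port 360.74 + export clearance 272.41 + origin terminal 617.12 + freight 6141.34 + insurance 630.17 + brokerage 324.76 + duty 35593.25 = 43939.79
Landed cost = invoice 62906.53 + 43939.79 = 106846.32

Total landed cost: AUD 106846.32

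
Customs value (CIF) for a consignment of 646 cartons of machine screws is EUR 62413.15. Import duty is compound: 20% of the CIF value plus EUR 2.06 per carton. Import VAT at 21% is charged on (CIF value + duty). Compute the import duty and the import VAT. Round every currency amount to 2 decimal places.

Import duty: EUR 13813.39; import VAT: EUR 16007.57

Ad valorem component: 62413.15 × 20% = 12482.63
Specific component: 646 × 2.06 = 1330.76
Import duty = 12482.63 + 1330.76 = 13813.39
VAT base = CIF + duty = 62413.15 + 13813.39 = 76226.54
Import VAT = 76226.54 × 21% = 16007.57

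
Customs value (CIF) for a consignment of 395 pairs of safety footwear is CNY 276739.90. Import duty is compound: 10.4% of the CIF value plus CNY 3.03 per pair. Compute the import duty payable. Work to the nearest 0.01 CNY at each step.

Import duty: CNY 29977.80

Ad valorem component: 276739.90 × 10.4% = 28780.95
Specific component: 395 × 3.03 = 1196.85
Import duty = 28780.95 + 1196.85 = 29977.80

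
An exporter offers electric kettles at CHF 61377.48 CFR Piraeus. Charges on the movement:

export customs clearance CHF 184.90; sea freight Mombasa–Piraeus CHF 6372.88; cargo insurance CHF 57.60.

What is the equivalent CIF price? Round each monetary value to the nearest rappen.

Not relevant to the conversion: export clearance, freight — on the seller under both CFR and CIF; already in the CFR price and stays in the CIF price.
From CFR to CIF, the seller additionally bears: insurance.
CIF price = 61377.48 + 57.60 = 61435.08

CIF price: CHF 61435.08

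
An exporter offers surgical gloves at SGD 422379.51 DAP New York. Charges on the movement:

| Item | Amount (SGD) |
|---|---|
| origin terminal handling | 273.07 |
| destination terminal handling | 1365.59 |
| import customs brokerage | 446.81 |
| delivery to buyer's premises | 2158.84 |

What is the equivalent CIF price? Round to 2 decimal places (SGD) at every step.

Not relevant to the conversion: origin terminal — on the seller under both DAP and CIF; already in the DAP price and stays in the CIF price. brokerage — on the buyer under both terms; not part of either seller's price.
From DAP to CIF, the seller no longer bears: destination terminal, delivery.
CIF price = 422379.51 − 1365.59 − 2158.84 = 418855.08

CIF price: SGD 418855.08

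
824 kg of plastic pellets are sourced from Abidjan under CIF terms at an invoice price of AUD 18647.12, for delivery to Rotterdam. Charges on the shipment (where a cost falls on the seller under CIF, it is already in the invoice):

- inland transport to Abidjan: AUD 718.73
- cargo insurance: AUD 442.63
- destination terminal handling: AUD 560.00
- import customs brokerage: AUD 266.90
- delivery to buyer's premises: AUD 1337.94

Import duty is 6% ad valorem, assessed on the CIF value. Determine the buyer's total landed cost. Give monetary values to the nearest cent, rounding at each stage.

CIF: the seller pays costs through ocean freight and marine insurance to the destination port.
Already in the invoice (seller's account under CIF): inland to port, insurance — exclude.
The CIF price already equals the CIF value: 18647.12
Import duty = 18647.12 × 6% = 1118.83
Buyer bears: destination terminal 560.00 + brokerage 266.90 + delivery 1337.94 + duty 1118.83 = 3283.67
Landed cost = invoice 18647.12 + 3283.67 = 21930.79

Total landed cost: AUD 21930.79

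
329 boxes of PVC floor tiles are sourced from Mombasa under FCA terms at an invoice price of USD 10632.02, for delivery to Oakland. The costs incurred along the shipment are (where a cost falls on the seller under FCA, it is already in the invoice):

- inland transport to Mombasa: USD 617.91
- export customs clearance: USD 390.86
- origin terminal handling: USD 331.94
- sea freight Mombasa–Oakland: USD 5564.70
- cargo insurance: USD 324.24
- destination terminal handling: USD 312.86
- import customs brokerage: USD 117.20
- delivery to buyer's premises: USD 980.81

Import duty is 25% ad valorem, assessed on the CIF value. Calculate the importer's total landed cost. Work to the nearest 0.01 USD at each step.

Total landed cost: USD 22477.00

FCA: the seller delivers export-cleared goods to the carrier; the buyer bears costs from that point.
Already in the invoice (seller's account under FCA): inland to port, export clearance — exclude.
CIF value = FCA price + origin terminal + freight + insurance = 10632.02 + 331.94 + 5564.70 + 324.24 = 16852.90
Import duty = 16852.90 × 25% = 4213.23
Buyer bears: origin terminal 331.94 + freight 5564.70 + insurance 324.24 + destination terminal 312.86 + brokerage 117.20 + delivery 980.81 + duty 4213.23 = 11844.98
Landed cost = invoice 10632.02 + 11844.98 = 22477.00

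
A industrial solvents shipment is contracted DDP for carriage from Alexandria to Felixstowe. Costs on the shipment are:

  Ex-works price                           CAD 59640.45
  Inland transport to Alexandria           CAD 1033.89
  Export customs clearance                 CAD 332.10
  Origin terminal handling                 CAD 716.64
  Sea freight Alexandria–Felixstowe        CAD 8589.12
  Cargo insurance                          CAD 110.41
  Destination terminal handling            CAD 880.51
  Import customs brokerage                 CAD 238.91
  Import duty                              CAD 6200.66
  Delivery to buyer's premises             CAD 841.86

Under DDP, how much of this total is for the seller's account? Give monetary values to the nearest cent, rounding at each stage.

DDP: the seller bears all costs including import duty.
Seller's account: goods 59640.45 + inland to port 1033.89 + export clearance 332.10 + origin terminal 716.64 + freight 8589.12 + insurance 110.41 + destination terminal 880.51 + brokerage 238.91 + duty 6200.66 + delivery 841.86 = 78584.55
Buyer's account: 0.00

Seller's account: CAD 78584.55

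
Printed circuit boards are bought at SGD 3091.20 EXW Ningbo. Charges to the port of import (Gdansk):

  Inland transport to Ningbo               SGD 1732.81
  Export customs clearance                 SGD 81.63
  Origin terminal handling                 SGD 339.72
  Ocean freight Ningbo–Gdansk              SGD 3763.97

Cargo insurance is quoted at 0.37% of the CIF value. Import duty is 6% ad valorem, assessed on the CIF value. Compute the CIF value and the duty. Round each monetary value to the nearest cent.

Let C be the CIF value. C = EXW price + pre-shipment costs + freight + 0.37% × C
C − 0.37% × C = 3091.20 + 1732.81 + 81.63 + 339.72 + 3763.97
0.9963 × C = 9009.33
C = 9009.33 / 0.9963 = 9042.79
Insurance premium = 0.37% × 9042.79 = 33.46
Import duty = 9042.79 × 6% = 542.57

CIF value: SGD 9042.79; import duty: SGD 542.57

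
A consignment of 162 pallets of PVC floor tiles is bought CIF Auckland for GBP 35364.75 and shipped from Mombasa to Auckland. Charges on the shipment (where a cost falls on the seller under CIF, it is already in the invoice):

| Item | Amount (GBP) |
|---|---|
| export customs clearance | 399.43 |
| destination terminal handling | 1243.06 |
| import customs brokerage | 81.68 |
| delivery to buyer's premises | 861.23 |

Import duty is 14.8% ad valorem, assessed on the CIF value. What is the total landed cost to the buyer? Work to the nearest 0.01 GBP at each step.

CIF: the seller pays costs through ocean freight and marine insurance to the destination port.
Already in the invoice (seller's account under CIF): export clearance — exclude.
The CIF price already equals the CIF value: 35364.75
Import duty = 35364.75 × 14.8% = 5233.98
Buyer bears: destination terminal 1243.06 + brokerage 81.68 + delivery 861.23 + duty 5233.98 = 7419.95
Landed cost = invoice 35364.75 + 7419.95 = 42784.70

Total landed cost: GBP 42784.70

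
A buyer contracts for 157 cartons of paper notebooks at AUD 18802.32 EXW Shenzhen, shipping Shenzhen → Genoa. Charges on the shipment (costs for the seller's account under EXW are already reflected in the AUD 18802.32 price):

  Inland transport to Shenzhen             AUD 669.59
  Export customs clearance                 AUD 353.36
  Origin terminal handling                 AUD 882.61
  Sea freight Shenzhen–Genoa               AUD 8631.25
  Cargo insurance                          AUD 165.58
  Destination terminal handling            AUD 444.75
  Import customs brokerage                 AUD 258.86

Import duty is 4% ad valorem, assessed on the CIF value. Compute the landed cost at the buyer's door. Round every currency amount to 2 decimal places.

Total landed cost: AUD 31388.51

EXW: the seller makes goods available at their premises; the buyer bears all onward costs.
CIF value = EXW price + inland to port + export clearance + origin terminal + freight + insurance = 18802.32 + 669.59 + 353.36 + 882.61 + 8631.25 + 165.58 = 29504.71
Import duty = 29504.71 × 4% = 1180.19
Buyer bears: inland to port 669.59 + export clearance 353.36 + origin terminal 882.61 + freight 8631.25 + insurance 165.58 + destination terminal 444.75 + brokerage 258.86 + duty 1180.19 = 12586.19
Landed cost = invoice 18802.32 + 12586.19 = 31388.51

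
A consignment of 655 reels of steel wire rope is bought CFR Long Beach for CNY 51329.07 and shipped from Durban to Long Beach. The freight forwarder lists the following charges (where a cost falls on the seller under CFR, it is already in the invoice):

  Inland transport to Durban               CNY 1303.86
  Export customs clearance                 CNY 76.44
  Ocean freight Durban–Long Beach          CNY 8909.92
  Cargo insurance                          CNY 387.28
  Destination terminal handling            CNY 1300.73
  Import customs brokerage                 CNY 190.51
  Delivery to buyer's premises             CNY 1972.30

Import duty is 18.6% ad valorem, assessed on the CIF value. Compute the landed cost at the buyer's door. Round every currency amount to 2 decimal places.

CFR: the seller pays costs through ocean freight to the destination port, but not insurance.
Already in the invoice (seller's account under CFR): inland to port, export clearance, freight — exclude.
CIF value = CFR price + insurance = 51329.07 + 387.28 = 51716.35
Import duty = 51716.35 × 18.6% = 9619.24
Buyer bears: insurance 387.28 + destination terminal 1300.73 + brokerage 190.51 + delivery 1972.30 + duty 9619.24 = 13470.06
Landed cost = invoice 51329.07 + 13470.06 = 64799.13

Total landed cost: CNY 64799.13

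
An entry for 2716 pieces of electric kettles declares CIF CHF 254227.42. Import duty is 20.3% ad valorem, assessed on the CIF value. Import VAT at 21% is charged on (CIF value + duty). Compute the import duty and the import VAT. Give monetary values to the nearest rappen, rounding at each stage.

Import duty = 254227.42 × 20.3% = 51608.17
VAT base = CIF + duty = 254227.42 + 51608.17 = 305835.59
Import VAT = 305835.59 × 21% = 64225.47

Import duty: CHF 51608.17; import VAT: CHF 64225.47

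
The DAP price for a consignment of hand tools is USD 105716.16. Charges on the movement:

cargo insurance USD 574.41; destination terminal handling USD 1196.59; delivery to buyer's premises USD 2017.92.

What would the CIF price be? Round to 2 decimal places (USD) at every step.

Not relevant to the conversion: insurance — on the seller under both DAP and CIF; already in the DAP price and stays in the CIF price.
From DAP to CIF, the seller no longer bears: destination terminal, delivery.
CIF price = 105716.16 − 1196.59 − 2017.92 = 102501.65

CIF price: USD 102501.65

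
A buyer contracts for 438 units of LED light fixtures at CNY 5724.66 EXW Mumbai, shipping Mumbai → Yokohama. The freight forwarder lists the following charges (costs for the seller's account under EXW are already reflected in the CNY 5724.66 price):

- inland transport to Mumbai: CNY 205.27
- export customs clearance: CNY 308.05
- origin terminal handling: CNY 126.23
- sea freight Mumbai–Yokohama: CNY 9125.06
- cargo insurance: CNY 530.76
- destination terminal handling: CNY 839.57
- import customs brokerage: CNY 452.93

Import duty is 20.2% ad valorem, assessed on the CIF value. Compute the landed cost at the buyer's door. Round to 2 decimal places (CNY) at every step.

EXW: the seller makes goods available at their premises; the buyer bears all onward costs.
CIF value = EXW price + inland to port + export clearance + origin terminal + freight + insurance = 5724.66 + 205.27 + 308.05 + 126.23 + 9125.06 + 530.76 = 16020.03
Import duty = 16020.03 × 20.2% = 3236.05
Buyer bears: inland to port 205.27 + export clearance 308.05 + origin terminal 126.23 + freight 9125.06 + insurance 530.76 + destination terminal 839.57 + brokerage 452.93 + duty 3236.05 = 14823.92
Landed cost = invoice 5724.66 + 14823.92 = 20548.58

Total landed cost: CNY 20548.58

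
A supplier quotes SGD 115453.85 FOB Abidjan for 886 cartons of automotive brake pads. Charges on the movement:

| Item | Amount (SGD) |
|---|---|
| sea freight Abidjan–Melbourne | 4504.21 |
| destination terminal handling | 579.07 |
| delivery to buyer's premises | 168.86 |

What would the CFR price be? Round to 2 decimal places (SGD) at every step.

Not relevant to the conversion: delivery, destination terminal — on the buyer under both terms; not part of either seller's price.
From FOB to CFR, the seller additionally bears: freight.
CFR price = 115453.85 + 4504.21 = 119958.06

CFR price: SGD 119958.06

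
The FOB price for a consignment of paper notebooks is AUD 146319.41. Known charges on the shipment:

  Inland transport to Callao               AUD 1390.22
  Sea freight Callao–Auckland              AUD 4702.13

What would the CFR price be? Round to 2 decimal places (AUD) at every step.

Not relevant to the conversion: inland to port — on the seller under both FOB and CFR; already in the FOB price and stays in the CFR price.
From FOB to CFR, the seller additionally bears: freight.
CFR price = 146319.41 + 4702.13 = 151021.54

CFR price: AUD 151021.54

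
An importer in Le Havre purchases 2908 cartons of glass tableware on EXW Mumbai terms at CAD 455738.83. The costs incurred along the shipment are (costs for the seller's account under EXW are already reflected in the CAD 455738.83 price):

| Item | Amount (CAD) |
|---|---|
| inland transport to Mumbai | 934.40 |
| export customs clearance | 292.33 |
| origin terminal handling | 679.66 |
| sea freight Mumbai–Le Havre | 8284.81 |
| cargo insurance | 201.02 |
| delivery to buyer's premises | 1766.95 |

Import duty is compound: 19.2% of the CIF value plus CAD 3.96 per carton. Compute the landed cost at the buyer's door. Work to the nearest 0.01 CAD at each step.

Total landed cost: CAD 568910.84

EXW: the seller makes goods available at their premises; the buyer bears all onward costs.
CIF value = EXW price + inland to port + export clearance + origin terminal + freight + insurance = 455738.83 + 934.40 + 292.33 + 679.66 + 8284.81 + 201.02 = 466131.05
Ad valorem component: 466131.05 × 19.2% = 89497.16
Specific component: 2908 × 3.96 = 11515.68
Import duty = 89497.16 + 11515.68 = 101012.84
Buyer bears: inland to port 934.40 + export clearance 292.33 + origin terminal 679.66 + freight 8284.81 + insurance 201.02 + delivery 1766.95 + duty 101012.84 = 113172.01
Landed cost = invoice 455738.83 + 113172.01 = 568910.84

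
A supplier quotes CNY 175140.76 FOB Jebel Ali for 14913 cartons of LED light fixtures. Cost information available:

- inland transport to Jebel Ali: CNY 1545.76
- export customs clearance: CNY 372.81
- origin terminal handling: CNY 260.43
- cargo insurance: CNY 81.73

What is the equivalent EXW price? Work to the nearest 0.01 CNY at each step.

Not relevant to the conversion: insurance — on the buyer under both terms; not part of either seller's price.
From FOB to EXW, the seller no longer bears: inland to port, export clearance, origin terminal.
EXW price = 175140.76 − 1545.76 − 372.81 − 260.43 = 172961.76

EXW price: CNY 172961.76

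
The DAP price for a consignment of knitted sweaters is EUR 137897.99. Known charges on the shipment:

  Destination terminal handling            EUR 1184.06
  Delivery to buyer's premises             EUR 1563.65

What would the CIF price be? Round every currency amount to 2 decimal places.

CIF price: EUR 135150.28

From DAP to CIF, the seller no longer bears: destination terminal, delivery.
CIF price = 137897.99 − 1184.06 − 1563.65 = 135150.28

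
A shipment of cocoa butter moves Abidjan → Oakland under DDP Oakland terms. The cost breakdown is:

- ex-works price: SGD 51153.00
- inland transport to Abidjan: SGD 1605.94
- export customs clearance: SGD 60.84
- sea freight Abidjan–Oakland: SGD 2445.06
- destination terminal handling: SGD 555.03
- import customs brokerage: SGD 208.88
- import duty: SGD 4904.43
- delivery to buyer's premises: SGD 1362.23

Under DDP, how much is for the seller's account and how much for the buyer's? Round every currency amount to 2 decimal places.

DDP: the seller bears all costs including import duty.
Seller's account: goods 51153.00 + inland to port 1605.94 + export clearance 60.84 + freight 2445.06 + destination terminal 555.03 + brokerage 208.88 + duty 4904.43 + delivery 1362.23 = 62295.41
Buyer's account: 0.00

Seller: SGD 62295.41; buyer: SGD 0.00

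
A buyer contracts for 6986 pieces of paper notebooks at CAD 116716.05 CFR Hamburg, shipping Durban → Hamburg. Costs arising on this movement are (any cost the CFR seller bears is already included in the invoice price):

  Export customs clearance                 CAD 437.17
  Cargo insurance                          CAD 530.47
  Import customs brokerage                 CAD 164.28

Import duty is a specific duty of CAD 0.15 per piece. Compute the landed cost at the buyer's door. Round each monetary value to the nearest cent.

CFR: the seller pays costs through ocean freight to the destination port, but not insurance.
Already in the invoice (seller's account under CFR): export clearance — exclude.
CIF value = CFR price + insurance = 116716.05 + 530.47 = 117246.52
Import duty = 6986 × 0.15 = 1047.90
Buyer bears: insurance 530.47 + brokerage 164.28 + duty 1047.90 = 1742.65
Landed cost = invoice 116716.05 + 1742.65 = 118458.70

Total landed cost: CAD 118458.70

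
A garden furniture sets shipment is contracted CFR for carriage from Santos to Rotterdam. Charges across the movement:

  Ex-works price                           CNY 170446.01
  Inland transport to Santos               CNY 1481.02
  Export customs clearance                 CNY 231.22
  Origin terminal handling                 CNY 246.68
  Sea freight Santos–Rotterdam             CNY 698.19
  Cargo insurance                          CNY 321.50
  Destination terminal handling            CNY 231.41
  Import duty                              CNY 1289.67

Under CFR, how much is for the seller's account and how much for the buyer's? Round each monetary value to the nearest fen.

CFR: the seller pays costs through ocean freight to the destination port, but not insurance.
Seller's account: goods 170446.01 + inland to port 1481.02 + export clearance 231.22 + origin terminal 246.68 + freight 698.19 = 173103.12
Buyer's account: insurance 321.50 + destination terminal 231.41 + duty 1289.67 = 1842.58

Seller: CNY 173103.12; buyer: CNY 1842.58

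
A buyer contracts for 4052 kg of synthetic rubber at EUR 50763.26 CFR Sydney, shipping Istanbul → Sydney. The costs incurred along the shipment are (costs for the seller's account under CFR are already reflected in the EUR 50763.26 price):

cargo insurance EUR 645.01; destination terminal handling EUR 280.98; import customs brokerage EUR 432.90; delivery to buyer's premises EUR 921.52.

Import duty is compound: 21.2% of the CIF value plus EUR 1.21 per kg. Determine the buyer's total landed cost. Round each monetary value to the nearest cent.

Total landed cost: EUR 68845.14

CFR: the seller pays costs through ocean freight to the destination port, but not insurance.
CIF value = CFR price + insurance = 50763.26 + 645.01 = 51408.27
Ad valorem component: 51408.27 × 21.2% = 10898.55
Specific component: 4052 × 1.21 = 4902.92
Import duty = 10898.55 + 4902.92 = 15801.47
Buyer bears: insurance 645.01 + destination terminal 280.98 + brokerage 432.90 + delivery 921.52 + duty 15801.47 = 18081.88
Landed cost = invoice 50763.26 + 18081.88 = 68845.14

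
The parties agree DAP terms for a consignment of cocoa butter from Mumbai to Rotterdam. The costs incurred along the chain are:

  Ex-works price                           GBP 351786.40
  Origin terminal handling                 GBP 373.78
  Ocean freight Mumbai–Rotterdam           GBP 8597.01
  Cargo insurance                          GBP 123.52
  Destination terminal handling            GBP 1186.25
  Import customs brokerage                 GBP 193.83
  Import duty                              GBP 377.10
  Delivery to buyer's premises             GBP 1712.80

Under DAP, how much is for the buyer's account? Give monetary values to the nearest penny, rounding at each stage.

DAP: the seller bears all costs to the named destination except import duty and clearance.
Seller's account: goods 351786.40 + origin terminal 373.78 + freight 8597.01 + insurance 123.52 + destination terminal 1186.25 + delivery 1712.80 = 363779.76
Buyer's account: brokerage 193.83 + duty 377.10 = 570.93

Buyer's account: GBP 570.93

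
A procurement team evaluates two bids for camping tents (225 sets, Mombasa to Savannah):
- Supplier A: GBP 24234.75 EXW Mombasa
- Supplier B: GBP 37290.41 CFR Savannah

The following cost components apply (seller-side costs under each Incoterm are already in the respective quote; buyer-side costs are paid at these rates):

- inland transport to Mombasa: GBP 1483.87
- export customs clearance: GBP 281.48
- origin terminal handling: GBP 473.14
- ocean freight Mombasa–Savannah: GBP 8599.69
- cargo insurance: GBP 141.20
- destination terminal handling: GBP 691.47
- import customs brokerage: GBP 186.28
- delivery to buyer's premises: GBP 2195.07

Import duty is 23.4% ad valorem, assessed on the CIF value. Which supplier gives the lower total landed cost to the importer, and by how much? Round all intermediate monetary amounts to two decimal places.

Supplier A (EXW):
CIF value = EXW price + inland to port + export clearance + origin terminal + freight + insurance = 24234.75 + 1483.87 + 281.48 + 473.14 + 8599.69 + 141.20 = 35214.13
Import duty = 35214.13 × 23.4% = 8240.11
Buyer bears (A): 1483.87 + 281.48 + 473.14 + 8599.69 + 141.20 + 691.47 + 186.28 + 2195.07 = 14052.20
Landed cost (A) = invoice 24234.75 + 14052.20 + duty 8240.11 = 46527.06
Supplier B (CFR):
CIF value = CFR price + insurance = 37290.41 + 141.20 = 37431.61
Import duty = 37431.61 × 23.4% = 8759.00
Buyer bears (B): 141.20 + 691.47 + 186.28 + 2195.07 = 3214.02
Landed cost (B) = invoice 37290.41 + 3214.02 + duty 8759.00 = 49263.43
Difference = |46527.06 − 49263.43| = 2736.37

Supplier A is cheaper by GBP 2736.37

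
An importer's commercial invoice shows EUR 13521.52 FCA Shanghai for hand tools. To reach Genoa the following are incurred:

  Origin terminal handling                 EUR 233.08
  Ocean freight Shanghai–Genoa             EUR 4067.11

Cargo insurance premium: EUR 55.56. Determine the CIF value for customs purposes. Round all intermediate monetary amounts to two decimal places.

CIF value: EUR 17877.27

CIF = FCA price + pre-shipment costs + freight + insurance
CIF = 13521.52 + 233.08 + 4067.11 + 55.56 = 17877.27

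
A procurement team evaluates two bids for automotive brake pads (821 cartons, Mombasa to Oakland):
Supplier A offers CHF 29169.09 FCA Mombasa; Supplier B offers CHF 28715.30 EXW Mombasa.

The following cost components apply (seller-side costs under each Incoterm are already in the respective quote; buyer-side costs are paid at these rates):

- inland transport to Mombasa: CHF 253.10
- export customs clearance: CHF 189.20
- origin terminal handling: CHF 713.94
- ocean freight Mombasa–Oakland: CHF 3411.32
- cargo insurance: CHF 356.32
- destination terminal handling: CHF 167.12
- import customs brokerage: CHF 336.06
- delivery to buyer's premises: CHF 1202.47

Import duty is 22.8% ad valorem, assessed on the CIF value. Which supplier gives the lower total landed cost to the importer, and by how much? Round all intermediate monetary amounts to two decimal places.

Supplier A (FCA):
CIF value = FCA price + origin terminal + freight + insurance = 29169.09 + 713.94 + 3411.32 + 356.32 = 33650.67
Import duty = 33650.67 × 22.8% = 7672.35
Buyer bears (A): 713.94 + 3411.32 + 356.32 + 167.12 + 336.06 + 1202.47 = 6187.23
Landed cost (A) = invoice 29169.09 + 6187.23 + duty 7672.35 = 43028.67
Supplier B (EXW):
CIF value = EXW price + inland to port + export clearance + origin terminal + freight + insurance = 28715.30 + 253.10 + 189.20 + 713.94 + 3411.32 + 356.32 = 33639.18
Import duty = 33639.18 × 22.8% = 7669.73
Buyer bears (B): 253.10 + 189.20 + 713.94 + 3411.32 + 356.32 + 167.12 + 336.06 + 1202.47 = 6629.53
Landed cost (B) = invoice 28715.30 + 6629.53 + duty 7669.73 = 43014.56
Difference = |43028.67 − 43014.56| = 14.11

Supplier B is cheaper by CHF 14.11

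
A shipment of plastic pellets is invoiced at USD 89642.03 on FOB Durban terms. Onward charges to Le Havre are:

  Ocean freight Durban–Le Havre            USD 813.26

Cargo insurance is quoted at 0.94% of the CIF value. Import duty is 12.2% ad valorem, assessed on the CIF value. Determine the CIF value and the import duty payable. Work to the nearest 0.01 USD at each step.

Let C be the CIF value. C = FOB price + freight + 0.94% × C
C − 0.94% × C = 89642.03 + 813.26
0.9906 × C = 90455.29
C = 90455.29 / 0.9906 = 91313.64
Insurance premium = 0.94% × 91313.64 = 858.35
Import duty = 91313.64 × 12.2% = 11140.26

CIF value: USD 91313.64; import duty: USD 11140.26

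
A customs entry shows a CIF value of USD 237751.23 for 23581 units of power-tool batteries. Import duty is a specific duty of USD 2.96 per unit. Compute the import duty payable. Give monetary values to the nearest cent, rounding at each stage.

Import duty = 23581 × 2.96 = 69799.76

Import duty: USD 69799.76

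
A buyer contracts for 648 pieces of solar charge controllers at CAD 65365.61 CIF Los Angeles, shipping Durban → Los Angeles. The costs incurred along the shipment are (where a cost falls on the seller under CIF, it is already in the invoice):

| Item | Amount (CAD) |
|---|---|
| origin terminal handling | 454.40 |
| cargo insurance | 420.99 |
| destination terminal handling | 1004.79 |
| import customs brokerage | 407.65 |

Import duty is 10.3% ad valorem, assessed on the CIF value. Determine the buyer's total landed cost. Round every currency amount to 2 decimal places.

CIF: the seller pays costs through ocean freight and marine insurance to the destination port.
Already in the invoice (seller's account under CIF): origin terminal, insurance — exclude.
The CIF price already equals the CIF value: 65365.61
Import duty = 65365.61 × 10.3% = 6732.66
Buyer bears: destination terminal 1004.79 + brokerage 407.65 + duty 6732.66 = 8145.10
Landed cost = invoice 65365.61 + 8145.10 = 73510.71

Total landed cost: CAD 73510.71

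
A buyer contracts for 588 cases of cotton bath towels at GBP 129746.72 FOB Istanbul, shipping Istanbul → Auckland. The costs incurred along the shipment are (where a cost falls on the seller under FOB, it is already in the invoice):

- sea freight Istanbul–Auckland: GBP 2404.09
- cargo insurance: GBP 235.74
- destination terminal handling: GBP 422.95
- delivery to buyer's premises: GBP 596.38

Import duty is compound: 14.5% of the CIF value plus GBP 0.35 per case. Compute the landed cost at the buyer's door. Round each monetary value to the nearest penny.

FOB: the seller bears costs until goods are on board at the origin port; the buyer bears freight, insurance and all costs thereafter.
CIF value = FOB price + freight + insurance = 129746.72 + 2404.09 + 235.74 = 132386.55
Ad valorem component: 132386.55 × 14.5% = 19196.05
Specific component: 588 × 0.35 = 205.80
Import duty = 19196.05 + 205.80 = 19401.85
Buyer bears: freight 2404.09 + insurance 235.74 + destination terminal 422.95 + delivery 596.38 + duty 19401.85 = 23061.01
Landed cost = invoice 129746.72 + 23061.01 = 152807.73

Total landed cost: GBP 152807.73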